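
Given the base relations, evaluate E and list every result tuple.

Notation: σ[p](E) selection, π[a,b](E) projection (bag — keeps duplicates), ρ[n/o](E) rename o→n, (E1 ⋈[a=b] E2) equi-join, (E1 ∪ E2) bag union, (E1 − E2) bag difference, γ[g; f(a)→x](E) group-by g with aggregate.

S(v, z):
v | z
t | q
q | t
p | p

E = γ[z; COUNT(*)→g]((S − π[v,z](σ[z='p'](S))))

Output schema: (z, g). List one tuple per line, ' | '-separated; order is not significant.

Row counts bottom-up:
  S → 3
  S → 3
  σ[z='p'](S) → 1
  π[v,z](σ[z='p'](S)) → 1
  (S − π[v,z](σ[z='p'](S))) → 2
  γ[z; COUNT(*)→g]((S − π[v,z](σ[z='p'](S)))) → 2

== RESULT ==
z | g
q | 1
t | 1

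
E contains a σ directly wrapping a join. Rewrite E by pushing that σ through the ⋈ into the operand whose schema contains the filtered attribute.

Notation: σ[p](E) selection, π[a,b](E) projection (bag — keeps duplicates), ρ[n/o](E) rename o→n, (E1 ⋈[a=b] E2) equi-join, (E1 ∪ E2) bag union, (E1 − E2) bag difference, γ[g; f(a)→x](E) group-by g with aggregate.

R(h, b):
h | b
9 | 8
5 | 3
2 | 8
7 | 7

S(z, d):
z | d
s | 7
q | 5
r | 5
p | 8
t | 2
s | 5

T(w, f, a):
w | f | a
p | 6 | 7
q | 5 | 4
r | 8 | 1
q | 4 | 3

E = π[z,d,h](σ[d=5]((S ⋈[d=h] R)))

σ filters on d, owned by the left side.
E' = π[z,d,h]((σ[d=5](S) ⋈[d=h] R))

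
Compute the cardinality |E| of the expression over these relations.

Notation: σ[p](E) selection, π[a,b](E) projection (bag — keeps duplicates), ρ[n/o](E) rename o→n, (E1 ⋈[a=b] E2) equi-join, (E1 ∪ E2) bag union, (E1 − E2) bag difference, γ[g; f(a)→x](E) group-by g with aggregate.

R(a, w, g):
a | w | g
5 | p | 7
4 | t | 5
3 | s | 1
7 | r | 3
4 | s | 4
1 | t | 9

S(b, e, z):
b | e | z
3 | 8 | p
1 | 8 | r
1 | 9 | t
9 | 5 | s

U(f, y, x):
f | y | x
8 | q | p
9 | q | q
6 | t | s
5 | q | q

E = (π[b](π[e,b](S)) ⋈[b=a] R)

Per-node cardinality:
  S → 4
  π[e,b](S) → 4
  π[b](π[e,b](S)) → 4
  R → 6
  (π[b](π[e,b](S)) ⋈[b=a] R) → 3

|E| = 3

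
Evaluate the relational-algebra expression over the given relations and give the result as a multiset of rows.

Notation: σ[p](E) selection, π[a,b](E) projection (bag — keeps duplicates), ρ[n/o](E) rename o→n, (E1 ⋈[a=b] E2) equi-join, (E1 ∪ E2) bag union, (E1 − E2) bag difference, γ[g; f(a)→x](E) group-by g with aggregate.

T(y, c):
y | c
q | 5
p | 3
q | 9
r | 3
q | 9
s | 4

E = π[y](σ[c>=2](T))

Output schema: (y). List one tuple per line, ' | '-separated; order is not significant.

Subexpression sizes:
  T → 6
  σ[c>=2](T) → 6
  π[y](σ[c>=2](T)) → 6

== RESULT ==
y
p
q
q
q
r
s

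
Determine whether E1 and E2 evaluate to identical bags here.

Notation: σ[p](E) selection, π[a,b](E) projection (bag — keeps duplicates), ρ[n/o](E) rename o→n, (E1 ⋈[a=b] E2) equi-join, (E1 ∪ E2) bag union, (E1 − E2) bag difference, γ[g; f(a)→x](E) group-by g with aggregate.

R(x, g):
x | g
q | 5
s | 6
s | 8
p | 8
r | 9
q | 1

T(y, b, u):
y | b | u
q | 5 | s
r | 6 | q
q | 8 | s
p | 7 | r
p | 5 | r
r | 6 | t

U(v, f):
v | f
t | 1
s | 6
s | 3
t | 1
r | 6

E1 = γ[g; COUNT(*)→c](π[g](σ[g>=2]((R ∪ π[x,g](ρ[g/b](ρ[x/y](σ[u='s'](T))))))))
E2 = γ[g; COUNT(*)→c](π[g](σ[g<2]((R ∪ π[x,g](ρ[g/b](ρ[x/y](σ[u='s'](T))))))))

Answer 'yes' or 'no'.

E1 per-node cardinality:
  R → 6
  T → 6
  σ[u='s'](T) → 2
  ρ[x/y](σ[u='s'](T)) → 2
  ρ[g/b](ρ[x/y](σ[u='s'](T))) → 2
  π[x,g](ρ[g/b](ρ[x/y](σ[u='s'](T)))) → 2
  (R ∪ π[x,g](ρ[g/b](ρ[x/y](σ[u='s'](T))))) → 8
  σ[g>=2]((R ∪ π[x,g](ρ[g/b](ρ[x/y](σ[u='s'](T)))))) → 7
  π[g](σ[g>=2]((R ∪ π[x,g](ρ[g/b](ρ[x/y](σ[u='s'](T))))))) → 7
  γ[g; COUNT(*)→c](π[g](σ[g>=2]((R ∪ π[x,g](ρ[g/b](ρ[x/y](σ[u='s'](T)))))))) → 4
E2 per-node cardinality:
  R → 6
  T → 6
  σ[u='s'](T) → 2
  ρ[x/y](σ[u='s'](T)) → 2
  ρ[g/b](ρ[x/y](σ[u='s'](T))) → 2
  π[x,g](ρ[g/b](ρ[x/y](σ[u='s'](T)))) → 2
  (R ∪ π[x,g](ρ[g/b](ρ[x/y](σ[u='s'](T))))) → 8
  σ[g<2]((R ∪ π[x,g](ρ[g/b](ρ[x/y](σ[u='s'](T)))))) → 1
  π[g](σ[g<2]((R ∪ π[x,g](ρ[g/b](ρ[x/y](σ[u='s'](T))))))) → 1
  γ[g; COUNT(*)→c](π[g](σ[g<2]((R ∪ π[x,g](ρ[g/b](ρ[x/y](σ[u='s'](T)))))))) → 1

E1 result:
g | c
5 | 2
6 | 1
8 | 3
9 | 1
E2 result:
g | c
1 | 1
Witness: (8, 3) appears 1× in E1 but 0× in E2.

no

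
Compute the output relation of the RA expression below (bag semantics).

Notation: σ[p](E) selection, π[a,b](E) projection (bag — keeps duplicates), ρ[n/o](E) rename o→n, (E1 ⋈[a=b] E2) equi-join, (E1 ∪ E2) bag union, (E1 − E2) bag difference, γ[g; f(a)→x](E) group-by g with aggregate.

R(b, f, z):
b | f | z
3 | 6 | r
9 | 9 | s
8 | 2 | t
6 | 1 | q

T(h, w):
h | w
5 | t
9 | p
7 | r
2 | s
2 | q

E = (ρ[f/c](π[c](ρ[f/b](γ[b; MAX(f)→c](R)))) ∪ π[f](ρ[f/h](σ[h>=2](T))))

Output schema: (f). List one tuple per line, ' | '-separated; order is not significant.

Stepwise |·|:
  R → 4
  γ[b; MAX(f)→c](R) → 4
  ρ[f/b](γ[b; MAX(f)→c](R)) → 4
  π[c](ρ[f/b](γ[b; MAX(f)→c](R))) → 4
  ρ[f/c](π[c](ρ[f/b](γ[b; MAX(f)→c](R)))) → 4
  T → 5
  σ[h>=2](T) → 5
  ρ[f/h](σ[h>=2](T)) → 5
  π[f](ρ[f/h](σ[h>=2](T))) → 5
  (ρ[f/c](π[c](ρ[f/b](γ[b; MAX(f)→c](R)))) ∪ π[f](ρ[f/h](σ[h>=2](T)))) → 9

== RESULT ==
f
1
2
2
2
5
6
7
9
9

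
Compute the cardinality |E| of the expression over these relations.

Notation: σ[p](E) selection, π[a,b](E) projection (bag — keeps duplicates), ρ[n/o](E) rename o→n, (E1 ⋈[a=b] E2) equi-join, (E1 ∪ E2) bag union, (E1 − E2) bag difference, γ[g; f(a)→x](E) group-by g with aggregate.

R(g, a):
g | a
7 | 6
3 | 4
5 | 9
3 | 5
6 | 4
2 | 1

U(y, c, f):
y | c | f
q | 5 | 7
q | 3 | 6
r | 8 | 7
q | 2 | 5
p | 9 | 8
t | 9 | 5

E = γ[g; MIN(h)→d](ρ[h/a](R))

Subexpression sizes:
  R → 6
  ρ[h/a](R) → 6
  γ[g; MIN(h)→d](ρ[h/a](R)) → 5

|E| = 5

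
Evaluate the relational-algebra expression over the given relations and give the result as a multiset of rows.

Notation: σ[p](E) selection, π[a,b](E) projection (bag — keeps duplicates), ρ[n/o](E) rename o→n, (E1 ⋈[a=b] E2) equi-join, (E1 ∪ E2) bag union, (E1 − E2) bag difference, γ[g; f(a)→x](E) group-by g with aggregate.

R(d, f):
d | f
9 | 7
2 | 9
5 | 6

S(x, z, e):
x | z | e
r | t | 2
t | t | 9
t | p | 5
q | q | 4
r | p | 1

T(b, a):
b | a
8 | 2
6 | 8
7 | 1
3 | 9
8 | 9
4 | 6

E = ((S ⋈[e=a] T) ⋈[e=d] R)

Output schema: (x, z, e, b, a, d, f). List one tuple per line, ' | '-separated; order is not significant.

Row counts bottom-up:
  S → 5
  T → 6
  (S ⋈[e=a] T) → 4
  R → 3
  ((S ⋈[e=a] T) ⋈[e=d] R) → 3

== RESULT ==
x | z | e | b | a | d | f
r | t | 2 | 8 | 2 | 2 | 9
t | t | 9 | 3 | 9 | 9 | 7
t | t | 9 | 8 | 9 | 9 | 7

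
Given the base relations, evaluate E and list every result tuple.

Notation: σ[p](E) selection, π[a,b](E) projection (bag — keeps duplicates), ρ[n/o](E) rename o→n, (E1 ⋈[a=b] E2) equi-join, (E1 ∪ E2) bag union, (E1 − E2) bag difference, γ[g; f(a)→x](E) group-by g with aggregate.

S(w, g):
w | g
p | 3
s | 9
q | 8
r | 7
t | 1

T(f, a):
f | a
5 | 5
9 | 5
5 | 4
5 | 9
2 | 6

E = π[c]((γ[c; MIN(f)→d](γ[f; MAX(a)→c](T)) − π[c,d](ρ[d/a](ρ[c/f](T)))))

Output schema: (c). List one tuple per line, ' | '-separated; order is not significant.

Row counts bottom-up:
  T → 5
  γ[f; MAX(a)→c](T) → 3
  γ[c; MIN(f)→d](γ[f; MAX(a)→c](T)) → 3
  T → 5
  ρ[c/f](T) → 5
  ρ[d/a](ρ[c/f](T)) → 5
  π[c,d](ρ[d/a](ρ[c/f](T))) → 5
  (γ[c; MIN(f)→d](γ[f; MAX(a)→c](T)) − π[c,d](ρ[d/a](ρ[c/f](T)))) → 1
  π[c]((γ[c; MIN(f)→d](γ[f; MAX(a)→c](T)) − π[c,d](ρ[d/a](ρ[c/f](T))))) → 1

== RESULT ==
c
6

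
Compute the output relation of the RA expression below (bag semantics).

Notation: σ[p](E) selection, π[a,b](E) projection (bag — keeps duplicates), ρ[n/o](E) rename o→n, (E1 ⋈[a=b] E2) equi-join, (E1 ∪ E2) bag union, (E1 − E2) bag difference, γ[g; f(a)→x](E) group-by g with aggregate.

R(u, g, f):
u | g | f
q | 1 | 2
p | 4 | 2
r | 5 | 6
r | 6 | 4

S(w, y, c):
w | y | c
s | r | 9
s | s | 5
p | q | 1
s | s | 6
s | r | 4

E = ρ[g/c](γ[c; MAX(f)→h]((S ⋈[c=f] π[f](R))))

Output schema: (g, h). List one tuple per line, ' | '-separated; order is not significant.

Per-node cardinality:
  S → 5
  R → 4
  π[f](R) → 4
  (S ⋈[c=f] π[f](R)) → 2
  γ[c; MAX(f)→h]((S ⋈[c=f] π[f](R))) → 2
  ρ[g/c](γ[c; MAX(f)→h]((S ⋈[c=f] π[f](R)))) → 2

== RESULT ==
g | h
4 | 4
6 | 6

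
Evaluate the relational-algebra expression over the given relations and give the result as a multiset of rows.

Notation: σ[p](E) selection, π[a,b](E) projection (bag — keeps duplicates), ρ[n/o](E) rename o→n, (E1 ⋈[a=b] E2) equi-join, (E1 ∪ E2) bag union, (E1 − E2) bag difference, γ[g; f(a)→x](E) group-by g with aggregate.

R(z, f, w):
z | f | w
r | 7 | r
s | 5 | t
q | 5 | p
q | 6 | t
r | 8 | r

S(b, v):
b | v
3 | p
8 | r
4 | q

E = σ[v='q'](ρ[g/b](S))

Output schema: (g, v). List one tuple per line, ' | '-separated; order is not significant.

Row counts bottom-up:
  S → 3
  ρ[g/b](S) → 3
  σ[v='q'](ρ[g/b](S)) → 1

== RESULT ==
g | v
4 | q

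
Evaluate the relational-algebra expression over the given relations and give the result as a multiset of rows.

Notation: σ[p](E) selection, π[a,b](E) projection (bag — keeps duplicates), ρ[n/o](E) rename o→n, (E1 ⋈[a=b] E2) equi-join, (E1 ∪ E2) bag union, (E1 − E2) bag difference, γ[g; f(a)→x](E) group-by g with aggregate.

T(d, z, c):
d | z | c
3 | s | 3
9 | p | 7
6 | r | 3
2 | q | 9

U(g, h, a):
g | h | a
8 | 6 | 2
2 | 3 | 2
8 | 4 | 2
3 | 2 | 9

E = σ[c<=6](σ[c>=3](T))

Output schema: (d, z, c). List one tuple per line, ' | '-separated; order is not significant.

Per-node cardinality:
  T → 4
  σ[c>=3](T) → 4
  σ[c<=6](σ[c>=3](T)) → 2

== RESULT ==
d | z | c
3 | s | 3
6 | r | 3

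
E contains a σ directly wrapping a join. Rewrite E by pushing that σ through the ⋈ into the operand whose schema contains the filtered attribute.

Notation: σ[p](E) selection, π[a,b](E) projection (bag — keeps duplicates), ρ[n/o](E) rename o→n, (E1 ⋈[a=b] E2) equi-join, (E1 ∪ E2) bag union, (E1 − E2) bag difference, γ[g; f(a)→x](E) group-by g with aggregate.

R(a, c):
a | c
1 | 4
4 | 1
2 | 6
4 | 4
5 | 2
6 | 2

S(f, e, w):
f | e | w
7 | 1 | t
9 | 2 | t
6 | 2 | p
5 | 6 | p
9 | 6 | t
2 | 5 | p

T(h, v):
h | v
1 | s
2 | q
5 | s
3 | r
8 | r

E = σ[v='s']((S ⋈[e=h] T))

σ filters on v, owned by the right side.
E' = (S ⋈[e=h] σ[v='s'](T))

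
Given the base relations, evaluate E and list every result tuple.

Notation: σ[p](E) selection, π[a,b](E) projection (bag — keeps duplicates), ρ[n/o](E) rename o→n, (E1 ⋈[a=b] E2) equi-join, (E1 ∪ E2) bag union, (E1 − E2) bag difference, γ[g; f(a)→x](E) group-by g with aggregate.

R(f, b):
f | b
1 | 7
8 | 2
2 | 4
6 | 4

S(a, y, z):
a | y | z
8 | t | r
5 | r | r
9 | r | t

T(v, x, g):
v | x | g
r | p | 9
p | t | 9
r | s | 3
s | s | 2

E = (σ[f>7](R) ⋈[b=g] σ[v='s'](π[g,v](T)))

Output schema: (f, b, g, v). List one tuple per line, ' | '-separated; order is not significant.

Stepwise |·|:
  R → 4
  σ[f>7](R) → 1
  T → 4
  π[g,v](T) → 4
  σ[v='s'](π[g,v](T)) → 1
  (σ[f>7](R) ⋈[b=g] σ[v='s'](π[g,v](T))) → 1

== RESULT ==
f | b | g | v
8 | 2 | 2 | s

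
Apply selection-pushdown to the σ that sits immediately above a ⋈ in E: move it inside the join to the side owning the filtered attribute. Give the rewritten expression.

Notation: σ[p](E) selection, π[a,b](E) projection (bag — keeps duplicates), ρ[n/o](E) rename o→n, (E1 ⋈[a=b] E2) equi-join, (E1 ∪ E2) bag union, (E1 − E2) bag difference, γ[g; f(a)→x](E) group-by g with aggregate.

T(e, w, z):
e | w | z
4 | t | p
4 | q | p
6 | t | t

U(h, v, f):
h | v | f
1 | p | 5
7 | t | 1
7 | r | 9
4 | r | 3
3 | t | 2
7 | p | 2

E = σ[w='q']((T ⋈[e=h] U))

σ filters on w, owned by the left side.
E' = (σ[w='q'](T) ⋈[e=h] U)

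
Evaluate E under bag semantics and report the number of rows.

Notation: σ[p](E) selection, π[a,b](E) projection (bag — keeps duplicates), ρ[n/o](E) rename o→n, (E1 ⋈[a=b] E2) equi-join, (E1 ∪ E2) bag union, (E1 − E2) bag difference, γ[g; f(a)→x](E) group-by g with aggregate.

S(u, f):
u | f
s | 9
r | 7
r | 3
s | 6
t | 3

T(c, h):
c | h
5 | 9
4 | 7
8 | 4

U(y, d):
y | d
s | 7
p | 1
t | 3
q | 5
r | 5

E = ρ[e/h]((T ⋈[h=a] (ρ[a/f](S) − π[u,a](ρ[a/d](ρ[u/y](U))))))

Stepwise |·|:
  T → 3
  S → 5
  ρ[a/f](S) → 5
  U → 5
  ρ[u/y](U) → 5
  ρ[a/d](ρ[u/y](U)) → 5
  π[u,a](ρ[a/d](ρ[u/y](U))) → 5
  (ρ[a/f](S) − π[u,a](ρ[a/d](ρ[u/y](U)))) → 4
  (T ⋈[h=a] (ρ[a/f](S) − π[u,a](ρ[a/d](ρ[u/y](U))))) → 2
  ρ[e/h]((T ⋈[h=a] (ρ[a/f](S) − π[u,a](ρ[a/d](ρ[u/y](U)))))) → 2

|E| = 2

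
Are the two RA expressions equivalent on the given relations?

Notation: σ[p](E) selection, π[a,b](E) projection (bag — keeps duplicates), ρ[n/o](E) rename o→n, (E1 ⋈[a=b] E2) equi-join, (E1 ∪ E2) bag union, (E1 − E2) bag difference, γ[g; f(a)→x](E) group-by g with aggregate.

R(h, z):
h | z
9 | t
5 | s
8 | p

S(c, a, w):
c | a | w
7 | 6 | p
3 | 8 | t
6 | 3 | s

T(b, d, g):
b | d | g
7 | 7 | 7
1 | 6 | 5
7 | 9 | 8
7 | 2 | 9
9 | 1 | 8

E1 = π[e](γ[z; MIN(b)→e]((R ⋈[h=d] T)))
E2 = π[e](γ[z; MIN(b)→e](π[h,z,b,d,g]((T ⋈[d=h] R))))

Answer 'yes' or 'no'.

E1 stepwise |·|:
  R → 3
  T → 5
  (R ⋈[h=d] T) → 1
  γ[z; MIN(b)→e]((R ⋈[h=d] T)) → 1
  π[e](γ[z; MIN(b)→e]((R ⋈[h=d] T))) → 1
E2 stepwise |·|:
  T → 5
  R → 3
  (T ⋈[d=h] R) → 1
  π[h,z,b,d,g]((T ⋈[d=h] R)) → 1
  γ[z; MIN(b)→e](π[h,z,b,d,g]((T ⋈[d=h] R))) → 1
  π[e](γ[z; MIN(b)→e](π[h,z,b,d,g]((T ⋈[d=h] R)))) → 1

E1 and E2 produce the same multiset:
e
7

yes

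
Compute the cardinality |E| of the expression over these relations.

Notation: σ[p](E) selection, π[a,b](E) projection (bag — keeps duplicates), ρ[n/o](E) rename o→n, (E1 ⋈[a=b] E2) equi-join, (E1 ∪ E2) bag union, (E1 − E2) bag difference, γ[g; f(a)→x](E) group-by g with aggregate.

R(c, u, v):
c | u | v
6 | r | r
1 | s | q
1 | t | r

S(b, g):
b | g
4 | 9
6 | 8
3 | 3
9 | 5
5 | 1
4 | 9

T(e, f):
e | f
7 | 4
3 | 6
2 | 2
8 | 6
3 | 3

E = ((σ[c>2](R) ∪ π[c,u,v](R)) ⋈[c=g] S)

Row counts bottom-up:
  R → 3
  σ[c>2](R) → 1
  R → 3
  π[c,u,v](R) → 3
  (σ[c>2](R) ∪ π[c,u,v](R)) → 4
  S → 6
  ((σ[c>2](R) ∪ π[c,u,v](R)) ⋈[c=g] S) → 2

|E| = 2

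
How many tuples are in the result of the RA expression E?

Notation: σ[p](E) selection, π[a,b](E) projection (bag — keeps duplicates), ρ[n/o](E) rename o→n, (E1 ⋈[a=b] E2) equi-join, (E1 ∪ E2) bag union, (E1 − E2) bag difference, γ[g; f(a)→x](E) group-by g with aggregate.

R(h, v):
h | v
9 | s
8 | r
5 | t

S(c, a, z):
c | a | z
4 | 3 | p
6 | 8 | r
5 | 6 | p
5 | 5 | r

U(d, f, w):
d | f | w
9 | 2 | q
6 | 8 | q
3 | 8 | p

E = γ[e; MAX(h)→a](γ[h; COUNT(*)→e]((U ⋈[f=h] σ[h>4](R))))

Row counts bottom-up:
  U → 3
  R → 3
  σ[h>4](R) → 3
  (U ⋈[f=h] σ[h>4](R)) → 2
  γ[h; COUNT(*)→e]((U ⋈[f=h] σ[h>4](R))) → 1
  γ[e; MAX(h)→a](γ[h; COUNT(*)→e]((U ⋈[f=h] σ[h>4](R)))) → 1

|E| = 1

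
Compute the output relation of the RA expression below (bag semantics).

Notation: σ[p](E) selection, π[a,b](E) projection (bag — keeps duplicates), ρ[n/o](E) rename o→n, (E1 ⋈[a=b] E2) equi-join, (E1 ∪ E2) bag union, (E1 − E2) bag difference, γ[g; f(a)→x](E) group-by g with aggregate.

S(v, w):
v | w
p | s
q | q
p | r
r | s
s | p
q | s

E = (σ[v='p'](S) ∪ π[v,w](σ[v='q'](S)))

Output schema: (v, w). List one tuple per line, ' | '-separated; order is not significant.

Row counts bottom-up:
  S → 6
  σ[v='p'](S) → 2
  S → 6
  σ[v='q'](S) → 2
  π[v,w](σ[v='q'](S)) → 2
  (σ[v='p'](S) ∪ π[v,w](σ[v='q'](S))) → 4

== RESULT ==
v | w
p | r
p | s
q | q
q | s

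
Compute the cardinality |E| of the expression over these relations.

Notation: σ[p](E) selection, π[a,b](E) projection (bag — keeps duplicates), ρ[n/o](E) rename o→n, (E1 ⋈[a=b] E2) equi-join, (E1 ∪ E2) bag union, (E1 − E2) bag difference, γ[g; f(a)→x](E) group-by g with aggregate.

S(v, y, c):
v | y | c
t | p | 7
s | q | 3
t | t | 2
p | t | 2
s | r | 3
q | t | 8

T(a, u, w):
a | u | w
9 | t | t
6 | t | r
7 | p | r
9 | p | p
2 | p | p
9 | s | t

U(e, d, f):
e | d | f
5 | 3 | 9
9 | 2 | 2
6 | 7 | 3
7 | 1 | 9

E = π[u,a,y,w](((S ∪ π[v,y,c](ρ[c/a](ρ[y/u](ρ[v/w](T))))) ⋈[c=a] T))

Subexpression sizes:
  S → 6
  T → 6
  ρ[v/w](T) → 6
  ρ[y/u](ρ[v/w](T)) → 6
  ρ[c/a](ρ[y/u](ρ[v/w](T))) → 6
  π[v,y,c](ρ[c/a](ρ[y/u](ρ[v/w](T)))) → 6
  (S ∪ π[v,y,c](ρ[c/a](ρ[y/u](ρ[v/w](T))))) → 12
  T → 6
  ((S ∪ π[v,y,c](ρ[c/a](ρ[y/u](ρ[v/w](T))))) ⋈[c=a] T) → 15
  π[u,a,y,w](((S ∪ π[v,y,c](ρ[c/a](ρ[y/u](ρ[v/w](T))))) ⋈[c=a] T)) → 15

|E| = 15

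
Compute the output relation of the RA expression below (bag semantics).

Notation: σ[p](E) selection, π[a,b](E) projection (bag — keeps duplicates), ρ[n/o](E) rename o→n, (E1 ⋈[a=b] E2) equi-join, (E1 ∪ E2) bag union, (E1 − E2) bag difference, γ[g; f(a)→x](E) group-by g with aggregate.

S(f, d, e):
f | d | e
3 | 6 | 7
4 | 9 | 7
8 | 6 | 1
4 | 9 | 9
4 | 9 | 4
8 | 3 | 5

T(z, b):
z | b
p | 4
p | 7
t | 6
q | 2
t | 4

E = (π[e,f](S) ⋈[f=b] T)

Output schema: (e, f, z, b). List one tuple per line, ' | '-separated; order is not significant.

Row counts bottom-up:
  S → 6
  π[e,f](S) → 6
  T → 5
  (π[e,f](S) ⋈[f=b] T) → 6

== RESULT ==
e | f | z | b
4 | 4 | p | 4
4 | 4 | t | 4
7 | 4 | p | 4
7 | 4 | t | 4
9 | 4 | p | 4
9 | 4 | t | 4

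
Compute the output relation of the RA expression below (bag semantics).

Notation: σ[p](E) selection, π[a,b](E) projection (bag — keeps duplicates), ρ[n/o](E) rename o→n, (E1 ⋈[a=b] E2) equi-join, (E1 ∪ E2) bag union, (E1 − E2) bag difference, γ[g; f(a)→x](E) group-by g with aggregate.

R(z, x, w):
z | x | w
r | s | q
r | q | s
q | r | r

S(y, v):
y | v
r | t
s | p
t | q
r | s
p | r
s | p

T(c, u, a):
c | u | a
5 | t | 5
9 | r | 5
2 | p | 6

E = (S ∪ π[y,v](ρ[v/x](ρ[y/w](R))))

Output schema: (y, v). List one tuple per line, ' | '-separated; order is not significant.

Stepwise |·|:
  S → 6
  R → 3
  ρ[y/w](R) → 3
  ρ[v/x](ρ[y/w](R)) → 3
  π[y,v](ρ[v/x](ρ[y/w](R))) → 3
  (S ∪ π[y,v](ρ[v/x](ρ[y/w](R)))) → 9

== RESULT ==
y | v
p | r
q | s
r | r
r | s
r | t
s | p
s | p
s | q
t | q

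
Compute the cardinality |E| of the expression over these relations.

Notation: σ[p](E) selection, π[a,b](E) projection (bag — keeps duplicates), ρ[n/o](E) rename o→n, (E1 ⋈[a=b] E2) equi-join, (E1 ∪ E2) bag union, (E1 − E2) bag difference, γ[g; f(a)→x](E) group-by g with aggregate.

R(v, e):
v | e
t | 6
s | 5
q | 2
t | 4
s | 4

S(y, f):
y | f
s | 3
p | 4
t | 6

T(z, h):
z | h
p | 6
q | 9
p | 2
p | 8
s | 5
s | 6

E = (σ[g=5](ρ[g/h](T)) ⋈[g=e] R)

Row counts bottom-up:
  T → 6
  ρ[g/h](T) → 6
  σ[g=5](ρ[g/h](T)) → 1
  R → 5
  (σ[g=5](ρ[g/h](T)) ⋈[g=e] R) → 1

|E| = 1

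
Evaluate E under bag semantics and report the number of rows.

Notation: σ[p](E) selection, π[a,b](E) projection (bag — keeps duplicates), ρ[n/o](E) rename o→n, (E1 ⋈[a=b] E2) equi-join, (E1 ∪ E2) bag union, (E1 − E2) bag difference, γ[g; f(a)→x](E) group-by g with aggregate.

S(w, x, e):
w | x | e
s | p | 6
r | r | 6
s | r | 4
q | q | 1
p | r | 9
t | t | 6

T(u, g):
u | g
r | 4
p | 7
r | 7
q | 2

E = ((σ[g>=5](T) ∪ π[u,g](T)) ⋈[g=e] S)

Subexpression sizes:
  T → 4
  σ[g>=5](T) → 2
  T → 4
  π[u,g](T) → 4
  (σ[g>=5](T) ∪ π[u,g](T)) → 6
  S → 6
  ((σ[g>=5](T) ∪ π[u,g](T)) ⋈[g=e] S) → 1

|E| = 1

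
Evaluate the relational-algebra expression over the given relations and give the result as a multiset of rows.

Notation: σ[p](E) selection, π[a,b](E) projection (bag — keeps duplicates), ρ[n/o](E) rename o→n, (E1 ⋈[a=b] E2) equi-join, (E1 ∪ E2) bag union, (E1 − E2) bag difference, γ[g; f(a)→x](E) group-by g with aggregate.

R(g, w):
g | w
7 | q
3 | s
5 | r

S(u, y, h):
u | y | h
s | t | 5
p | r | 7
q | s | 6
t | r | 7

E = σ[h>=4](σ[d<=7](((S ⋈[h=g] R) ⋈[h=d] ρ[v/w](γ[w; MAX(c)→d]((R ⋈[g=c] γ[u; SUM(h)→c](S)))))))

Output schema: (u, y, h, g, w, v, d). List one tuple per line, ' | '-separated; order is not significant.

Stepwise |·|:
  S → 4
  R → 3
  (S ⋈[h=g] R) → 3
  R → 3
  S → 4
  γ[u; SUM(h)→c](S) → 4
  (R ⋈[g=c] γ[u; SUM(h)→c](S)) → 3
  γ[w; MAX(c)→d]((R ⋈[g=c] γ[u; SUM(h)→c](S))) → 2
  ρ[v/w](γ[w; MAX(c)→d]((R ⋈[g=c] γ[u; SUM(h)→c](S)))) → 2
  ((S ⋈[h=g] R) ⋈[h=d] ρ[v/w](γ[w; MAX(c)→d]((R ⋈[g=c] γ[u; SUM(h)→c](S))))) → 3
  σ[d<=7](((S ⋈[h=g] R) ⋈[h=d] ρ[v/w](γ[w; MAX(c)→d]((R ⋈[g=c] γ[u; SUM(h)→c](S)))))) → 3
  σ[h>=4](σ[d<=7](((S ⋈[h=g] R) ⋈[h=d] ρ[v/w](γ[w; MAX(c)→d]((R ⋈[g=c] γ[u; SUM(h)→c](S))))))) → 3

== RESULT ==
u | y | h | g | w | v | d
p | r | 7 | 7 | q | q | 7
s | t | 5 | 5 | r | r | 5
t | r | 7 | 7 | q | q | 7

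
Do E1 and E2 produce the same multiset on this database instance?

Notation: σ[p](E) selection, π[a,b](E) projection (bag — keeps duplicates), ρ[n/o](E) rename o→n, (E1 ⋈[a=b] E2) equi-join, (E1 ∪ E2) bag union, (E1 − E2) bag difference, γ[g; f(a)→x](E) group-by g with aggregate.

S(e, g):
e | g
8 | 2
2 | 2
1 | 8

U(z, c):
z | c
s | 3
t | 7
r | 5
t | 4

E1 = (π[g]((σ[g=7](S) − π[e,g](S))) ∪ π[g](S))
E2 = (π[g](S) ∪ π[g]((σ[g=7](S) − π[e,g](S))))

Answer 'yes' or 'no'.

E1 stepwise |·|:
  S → 3
  σ[g=7](S) → 0
  S → 3
  π[e,g](S) → 3
  (σ[g=7](S) − π[e,g](S)) → 0
  π[g]((σ[g=7](S) − π[e,g](S))) → 0
  S → 3
  π[g](S) → 3
  (π[g]((σ[g=7](S) − π[e,g](S))) ∪ π[g](S)) → 3
E2 stepwise |·|:
  S → 3
  π[g](S) → 3
  S → 3
  σ[g=7](S) → 0
  S → 3
  π[e,g](S) → 3
  (σ[g=7](S) − π[e,g](S)) → 0
  π[g]((σ[g=7](S) − π[e,g](S))) → 0
  (π[g](S) ∪ π[g]((σ[g=7](S) − π[e,g](S)))) → 3

E1 and E2 produce the same multiset:
g
2
2
8

yes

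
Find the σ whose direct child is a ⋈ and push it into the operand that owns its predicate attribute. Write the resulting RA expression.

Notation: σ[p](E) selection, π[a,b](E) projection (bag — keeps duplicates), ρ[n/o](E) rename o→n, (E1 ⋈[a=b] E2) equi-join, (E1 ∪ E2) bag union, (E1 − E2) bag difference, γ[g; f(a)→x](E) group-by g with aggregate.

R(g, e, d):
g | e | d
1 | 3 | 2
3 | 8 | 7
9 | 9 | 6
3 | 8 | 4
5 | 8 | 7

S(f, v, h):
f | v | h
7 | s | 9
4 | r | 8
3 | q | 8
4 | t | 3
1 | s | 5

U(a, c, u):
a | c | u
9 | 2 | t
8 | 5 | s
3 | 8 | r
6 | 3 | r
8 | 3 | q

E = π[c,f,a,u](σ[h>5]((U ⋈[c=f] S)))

σ filters on h, owned by the right side.
E' = π[c,f,a,u]((U ⋈[c=f] σ[h>5](S)))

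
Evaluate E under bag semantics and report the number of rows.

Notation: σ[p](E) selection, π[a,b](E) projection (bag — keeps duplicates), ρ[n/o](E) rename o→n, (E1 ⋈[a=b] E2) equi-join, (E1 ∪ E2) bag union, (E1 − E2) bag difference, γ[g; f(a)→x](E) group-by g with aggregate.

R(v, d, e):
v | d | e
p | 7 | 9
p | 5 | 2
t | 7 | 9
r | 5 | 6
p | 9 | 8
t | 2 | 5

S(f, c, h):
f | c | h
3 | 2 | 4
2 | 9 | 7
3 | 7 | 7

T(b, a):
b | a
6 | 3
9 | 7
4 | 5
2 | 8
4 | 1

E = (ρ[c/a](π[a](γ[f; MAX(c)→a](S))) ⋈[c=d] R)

Per-node cardinality:
  S → 3
  γ[f; MAX(c)→a](S) → 2
  π[a](γ[f; MAX(c)→a](S)) → 2
  ρ[c/a](π[a](γ[f; MAX(c)→a](S))) → 2
  R → 6
  (ρ[c/a](π[a](γ[f; MAX(c)→a](S))) ⋈[c=d] R) → 3

|E| = 3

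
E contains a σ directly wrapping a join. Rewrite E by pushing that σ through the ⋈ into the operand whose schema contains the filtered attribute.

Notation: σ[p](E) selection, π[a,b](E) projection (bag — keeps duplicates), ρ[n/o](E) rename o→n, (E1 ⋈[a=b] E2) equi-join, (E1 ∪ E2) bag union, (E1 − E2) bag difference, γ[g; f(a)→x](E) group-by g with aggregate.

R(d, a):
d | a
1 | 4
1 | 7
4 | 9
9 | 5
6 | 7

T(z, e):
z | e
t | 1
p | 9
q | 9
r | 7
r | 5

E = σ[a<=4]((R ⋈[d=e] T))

σ filters on a, owned by the left side.
E' = (σ[a<=4](R) ⋈[d=e] T)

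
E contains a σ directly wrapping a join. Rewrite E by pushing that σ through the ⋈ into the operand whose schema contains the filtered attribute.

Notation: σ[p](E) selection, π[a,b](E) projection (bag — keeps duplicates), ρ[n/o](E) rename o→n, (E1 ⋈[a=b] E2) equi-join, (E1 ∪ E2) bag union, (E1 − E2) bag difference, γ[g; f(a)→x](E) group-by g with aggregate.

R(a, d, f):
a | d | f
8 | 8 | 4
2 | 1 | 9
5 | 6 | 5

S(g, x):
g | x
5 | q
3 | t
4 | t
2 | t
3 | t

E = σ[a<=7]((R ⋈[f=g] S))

σ filters on a, owned by the left side.
E' = (σ[a<=7](R) ⋈[f=g] S)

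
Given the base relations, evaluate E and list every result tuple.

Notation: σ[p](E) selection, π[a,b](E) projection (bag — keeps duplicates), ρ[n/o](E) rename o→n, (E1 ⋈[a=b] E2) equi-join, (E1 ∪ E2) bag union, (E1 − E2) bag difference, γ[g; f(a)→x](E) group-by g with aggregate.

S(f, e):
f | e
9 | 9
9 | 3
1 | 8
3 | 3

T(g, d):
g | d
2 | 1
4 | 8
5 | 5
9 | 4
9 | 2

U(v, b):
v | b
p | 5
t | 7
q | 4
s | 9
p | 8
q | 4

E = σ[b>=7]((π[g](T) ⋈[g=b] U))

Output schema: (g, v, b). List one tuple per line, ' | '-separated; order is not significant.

Per-node cardinality:
  T → 5
  π[g](T) → 5
  U → 6
  (π[g](T) ⋈[g=b] U) → 5
  σ[b>=7]((π[g](T) ⋈[g=b] U)) → 2

== RESULT ==
g | v | b
9 | s | 9
9 | s | 9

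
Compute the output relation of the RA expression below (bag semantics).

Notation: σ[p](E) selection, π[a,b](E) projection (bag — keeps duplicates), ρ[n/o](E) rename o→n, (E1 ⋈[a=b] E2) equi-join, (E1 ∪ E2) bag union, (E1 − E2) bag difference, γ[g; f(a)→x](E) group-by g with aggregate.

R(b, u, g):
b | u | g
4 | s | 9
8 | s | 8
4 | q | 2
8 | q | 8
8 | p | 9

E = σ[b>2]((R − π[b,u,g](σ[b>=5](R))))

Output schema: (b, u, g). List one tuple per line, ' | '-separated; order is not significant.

Per-node cardinality:
  R → 5
  R → 5
  σ[b>=5](R) → 3
  π[b,u,g](σ[b>=5](R)) → 3
  (R − π[b,u,g](σ[b>=5](R))) → 2
  σ[b>2]((R − π[b,u,g](σ[b>=5](R)))) → 2

== RESULT ==
b | u | g
4 | q | 2
4 | s | 9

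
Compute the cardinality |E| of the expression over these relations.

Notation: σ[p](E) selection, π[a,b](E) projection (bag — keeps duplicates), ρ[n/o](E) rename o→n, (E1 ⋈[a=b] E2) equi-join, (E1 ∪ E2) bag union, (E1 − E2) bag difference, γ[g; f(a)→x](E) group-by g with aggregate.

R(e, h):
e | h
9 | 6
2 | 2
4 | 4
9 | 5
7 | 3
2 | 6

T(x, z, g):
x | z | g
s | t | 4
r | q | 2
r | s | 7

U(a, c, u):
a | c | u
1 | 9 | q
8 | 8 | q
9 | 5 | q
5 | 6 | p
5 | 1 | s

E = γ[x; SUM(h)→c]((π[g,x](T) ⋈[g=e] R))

Stepwise |·|:
  T → 3
  π[g,x](T) → 3
  R → 6
  (π[g,x](T) ⋈[g=e] R) → 4
  γ[x; SUM(h)→c]((π[g,x](T) ⋈[g=e] R)) → 2

|E| = 2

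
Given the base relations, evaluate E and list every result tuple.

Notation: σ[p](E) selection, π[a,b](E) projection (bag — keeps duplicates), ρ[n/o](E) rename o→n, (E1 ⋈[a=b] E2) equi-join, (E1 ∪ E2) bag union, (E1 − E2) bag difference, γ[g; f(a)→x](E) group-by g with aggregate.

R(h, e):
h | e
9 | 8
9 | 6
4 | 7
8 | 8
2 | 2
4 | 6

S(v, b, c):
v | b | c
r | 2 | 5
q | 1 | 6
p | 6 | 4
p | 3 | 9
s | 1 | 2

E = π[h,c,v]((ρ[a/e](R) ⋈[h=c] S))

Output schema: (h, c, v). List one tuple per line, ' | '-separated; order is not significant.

Row counts bottom-up:
  R → 6
  ρ[a/e](R) → 6
  S → 5
  (ρ[a/e](R) ⋈[h=c] S) → 5
  π[h,c,v]((ρ[a/e](R) ⋈[h=c] S)) → 5

== RESULT ==
h | c | v
2 | 2 | s
4 | 4 | p
4 | 4 | p
9 | 9 | p
9 | 9 | p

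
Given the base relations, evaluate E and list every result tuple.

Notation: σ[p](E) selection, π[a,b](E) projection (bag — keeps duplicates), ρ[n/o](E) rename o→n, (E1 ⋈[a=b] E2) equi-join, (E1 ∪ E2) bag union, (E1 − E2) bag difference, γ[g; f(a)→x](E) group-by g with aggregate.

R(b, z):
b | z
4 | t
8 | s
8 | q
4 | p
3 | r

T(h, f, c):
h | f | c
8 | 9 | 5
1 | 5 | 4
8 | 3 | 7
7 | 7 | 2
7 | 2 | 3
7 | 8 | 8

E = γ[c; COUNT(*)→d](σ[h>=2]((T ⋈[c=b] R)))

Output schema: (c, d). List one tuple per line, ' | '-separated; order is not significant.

Row counts bottom-up:
  T → 6
  R → 5
  (T ⋈[c=b] R) → 5
  σ[h>=2]((T ⋈[c=b] R)) → 3
  γ[c; COUNT(*)→d](σ[h>=2]((T ⋈[c=b] R))) → 2

== RESULT ==
c | d
3 | 1
8 | 2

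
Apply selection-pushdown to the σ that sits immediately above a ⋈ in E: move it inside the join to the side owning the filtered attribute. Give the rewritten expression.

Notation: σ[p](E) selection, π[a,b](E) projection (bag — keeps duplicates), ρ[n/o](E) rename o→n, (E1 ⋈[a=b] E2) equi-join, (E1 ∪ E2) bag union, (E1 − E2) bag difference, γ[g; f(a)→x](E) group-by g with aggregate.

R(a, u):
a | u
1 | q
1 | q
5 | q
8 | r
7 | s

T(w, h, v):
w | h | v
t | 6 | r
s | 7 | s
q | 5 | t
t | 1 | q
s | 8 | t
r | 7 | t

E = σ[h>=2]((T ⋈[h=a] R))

σ filters on h, owned by the left side.
E' = (σ[h>=2](T) ⋈[h=a] R)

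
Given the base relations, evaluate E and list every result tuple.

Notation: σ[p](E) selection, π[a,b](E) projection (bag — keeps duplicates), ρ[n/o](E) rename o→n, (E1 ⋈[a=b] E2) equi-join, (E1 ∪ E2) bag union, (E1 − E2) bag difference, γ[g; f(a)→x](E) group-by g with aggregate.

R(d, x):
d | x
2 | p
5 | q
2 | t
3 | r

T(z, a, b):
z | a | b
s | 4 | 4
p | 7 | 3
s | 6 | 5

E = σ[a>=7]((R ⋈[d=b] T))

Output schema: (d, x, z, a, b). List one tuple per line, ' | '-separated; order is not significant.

Stepwise |·|:
  R → 4
  T → 3
  (R ⋈[d=b] T) → 2
  σ[a>=7]((R ⋈[d=b] T)) → 1

== RESULT ==
d | x | z | a | b
3 | r | p | 7 | 3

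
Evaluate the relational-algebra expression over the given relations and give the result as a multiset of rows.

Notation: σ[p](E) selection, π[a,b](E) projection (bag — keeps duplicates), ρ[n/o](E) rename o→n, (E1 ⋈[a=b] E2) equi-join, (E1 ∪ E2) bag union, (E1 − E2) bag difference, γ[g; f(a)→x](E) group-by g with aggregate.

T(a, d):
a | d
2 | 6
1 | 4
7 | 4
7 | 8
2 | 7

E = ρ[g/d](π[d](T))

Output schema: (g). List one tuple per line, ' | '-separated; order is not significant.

Stepwise |·|:
  T → 5
  π[d](T) → 5
  ρ[g/d](π[d](T)) → 5

== RESULT ==
g
4
4
6
7
8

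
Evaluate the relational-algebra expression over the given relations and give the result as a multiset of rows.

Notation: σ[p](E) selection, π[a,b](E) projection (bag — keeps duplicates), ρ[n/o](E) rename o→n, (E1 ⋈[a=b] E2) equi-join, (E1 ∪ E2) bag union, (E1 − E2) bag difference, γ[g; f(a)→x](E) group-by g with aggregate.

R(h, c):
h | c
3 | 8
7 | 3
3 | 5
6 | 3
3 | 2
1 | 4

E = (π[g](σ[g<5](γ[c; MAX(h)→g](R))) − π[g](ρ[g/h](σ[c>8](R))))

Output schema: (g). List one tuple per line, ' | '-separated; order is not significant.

Row counts bottom-up:
  R → 6
  γ[c; MAX(h)→g](R) → 5
  σ[g<5](γ[c; MAX(h)→g](R)) → 4
  π[g](σ[g<5](γ[c; MAX(h)→g](R))) → 4
  R → 6
  σ[c>8](R) → 0
  ρ[g/h](σ[c>8](R)) → 0
  π[g](ρ[g/h](σ[c>8](R))) → 0
  (π[g](σ[g<5](γ[c; MAX(h)→g](R))) − π[g](ρ[g/h](σ[c>8](R)))) → 4

== RESULT ==
g
1
3
3
3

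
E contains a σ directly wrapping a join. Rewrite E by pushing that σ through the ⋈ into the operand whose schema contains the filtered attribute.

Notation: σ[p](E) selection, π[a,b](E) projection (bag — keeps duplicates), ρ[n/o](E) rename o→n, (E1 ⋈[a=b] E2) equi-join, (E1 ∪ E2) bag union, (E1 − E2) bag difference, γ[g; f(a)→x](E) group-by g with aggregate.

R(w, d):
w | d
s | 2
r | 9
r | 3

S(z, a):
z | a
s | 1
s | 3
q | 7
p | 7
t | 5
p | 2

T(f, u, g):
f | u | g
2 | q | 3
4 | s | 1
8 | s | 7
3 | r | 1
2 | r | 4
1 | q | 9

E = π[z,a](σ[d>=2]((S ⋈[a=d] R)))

σ filters on d, owned by the right side.
E' = π[z,a]((S ⋈[a=d] σ[d>=2](R)))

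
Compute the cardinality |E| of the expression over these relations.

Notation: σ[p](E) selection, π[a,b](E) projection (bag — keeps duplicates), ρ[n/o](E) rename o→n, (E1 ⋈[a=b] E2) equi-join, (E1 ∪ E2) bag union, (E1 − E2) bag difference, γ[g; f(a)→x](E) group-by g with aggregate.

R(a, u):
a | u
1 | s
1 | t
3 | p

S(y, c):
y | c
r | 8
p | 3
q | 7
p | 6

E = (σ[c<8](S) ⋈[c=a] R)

Subexpression sizes:
  S → 4
  σ[c<8](S) → 3
  R → 3
  (σ[c<8](S) ⋈[c=a] R) → 1

|E| = 1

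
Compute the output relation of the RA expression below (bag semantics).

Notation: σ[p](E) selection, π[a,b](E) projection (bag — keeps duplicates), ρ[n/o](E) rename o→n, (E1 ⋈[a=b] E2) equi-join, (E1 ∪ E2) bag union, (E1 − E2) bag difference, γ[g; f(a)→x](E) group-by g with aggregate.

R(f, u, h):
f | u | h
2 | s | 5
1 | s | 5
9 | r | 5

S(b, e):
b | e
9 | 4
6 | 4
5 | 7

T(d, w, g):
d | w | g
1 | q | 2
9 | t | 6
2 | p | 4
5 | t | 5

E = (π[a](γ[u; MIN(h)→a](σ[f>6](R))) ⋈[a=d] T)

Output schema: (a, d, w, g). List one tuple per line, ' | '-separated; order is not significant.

Stepwise |·|:
  R → 3
  σ[f>6](R) → 1
  γ[u; MIN(h)→a](σ[f>6](R)) → 1
  π[a](γ[u; MIN(h)→a](σ[f>6](R))) → 1
  T → 4
  (π[a](γ[u; MIN(h)→a](σ[f>6](R))) ⋈[a=d] T) → 1

== RESULT ==
a | d | w | g
5 | 5 | t | 5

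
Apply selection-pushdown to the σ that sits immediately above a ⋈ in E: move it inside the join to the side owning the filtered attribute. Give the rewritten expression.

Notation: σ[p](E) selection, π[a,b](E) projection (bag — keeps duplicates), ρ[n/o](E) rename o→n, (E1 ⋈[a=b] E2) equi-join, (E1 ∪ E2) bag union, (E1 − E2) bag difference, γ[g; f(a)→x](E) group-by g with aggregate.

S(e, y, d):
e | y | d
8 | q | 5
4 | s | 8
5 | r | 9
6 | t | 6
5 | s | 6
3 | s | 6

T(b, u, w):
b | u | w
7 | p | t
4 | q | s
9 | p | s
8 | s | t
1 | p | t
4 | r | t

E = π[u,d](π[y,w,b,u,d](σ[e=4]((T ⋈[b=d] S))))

σ filters on e, owned by the right side.
E' = π[u,d](π[y,w,b,u,d]((T ⋈[b=d] σ[e=4](S))))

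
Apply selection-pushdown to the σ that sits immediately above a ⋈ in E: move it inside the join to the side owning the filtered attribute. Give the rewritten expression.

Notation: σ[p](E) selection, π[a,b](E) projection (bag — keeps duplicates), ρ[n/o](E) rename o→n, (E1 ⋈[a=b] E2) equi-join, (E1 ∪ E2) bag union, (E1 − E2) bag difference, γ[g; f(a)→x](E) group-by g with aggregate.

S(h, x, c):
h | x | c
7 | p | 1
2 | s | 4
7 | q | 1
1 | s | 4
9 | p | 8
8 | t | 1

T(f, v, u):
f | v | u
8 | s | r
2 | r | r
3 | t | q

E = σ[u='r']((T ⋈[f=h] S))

σ filters on u, owned by the left side.
E' = (σ[u='r'](T) ⋈[f=h] S)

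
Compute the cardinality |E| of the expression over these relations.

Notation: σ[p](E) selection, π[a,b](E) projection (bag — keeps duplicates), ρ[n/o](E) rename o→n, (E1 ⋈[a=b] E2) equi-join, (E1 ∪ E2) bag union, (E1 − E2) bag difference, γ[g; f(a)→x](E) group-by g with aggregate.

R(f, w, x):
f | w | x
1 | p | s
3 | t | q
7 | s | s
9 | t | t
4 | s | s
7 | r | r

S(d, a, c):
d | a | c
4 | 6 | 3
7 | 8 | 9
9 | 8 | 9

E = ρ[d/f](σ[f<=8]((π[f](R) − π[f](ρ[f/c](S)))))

Subexpression sizes:
  R → 6
  π[f](R) → 6
  S → 3
  ρ[f/c](S) → 3
  π[f](ρ[f/c](S)) → 3
  (π[f](R) − π[f](ρ[f/c](S))) → 4
  σ[f<=8]((π[f](R) − π[f](ρ[f/c](S)))) → 4
  ρ[d/f](σ[f<=8]((π[f](R) − π[f](ρ[f/c](S))))) → 4

|E| = 4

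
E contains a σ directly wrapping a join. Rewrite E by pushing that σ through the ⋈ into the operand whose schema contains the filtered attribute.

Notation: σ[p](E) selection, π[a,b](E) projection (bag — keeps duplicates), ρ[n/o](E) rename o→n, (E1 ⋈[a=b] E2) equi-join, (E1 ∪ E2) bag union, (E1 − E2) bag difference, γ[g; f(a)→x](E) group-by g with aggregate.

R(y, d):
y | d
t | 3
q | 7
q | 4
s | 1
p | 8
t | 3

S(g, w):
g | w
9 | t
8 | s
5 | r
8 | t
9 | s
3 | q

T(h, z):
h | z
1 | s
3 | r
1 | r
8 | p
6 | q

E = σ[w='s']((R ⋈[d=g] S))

σ filters on w, owned by the right side.
E' = (R ⋈[d=g] σ[w='s'](S))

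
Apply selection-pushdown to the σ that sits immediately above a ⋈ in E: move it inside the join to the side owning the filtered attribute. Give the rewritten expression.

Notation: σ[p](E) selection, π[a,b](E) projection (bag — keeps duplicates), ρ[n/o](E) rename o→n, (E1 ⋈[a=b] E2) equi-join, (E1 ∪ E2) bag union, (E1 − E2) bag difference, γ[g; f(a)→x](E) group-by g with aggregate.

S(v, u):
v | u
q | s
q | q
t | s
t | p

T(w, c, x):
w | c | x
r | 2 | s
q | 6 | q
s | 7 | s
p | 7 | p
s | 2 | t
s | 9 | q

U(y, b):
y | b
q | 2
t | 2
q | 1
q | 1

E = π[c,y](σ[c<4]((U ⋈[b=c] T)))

σ filters on c, owned by the right side.
E' = π[c,y]((U ⋈[b=c] σ[c<4](T)))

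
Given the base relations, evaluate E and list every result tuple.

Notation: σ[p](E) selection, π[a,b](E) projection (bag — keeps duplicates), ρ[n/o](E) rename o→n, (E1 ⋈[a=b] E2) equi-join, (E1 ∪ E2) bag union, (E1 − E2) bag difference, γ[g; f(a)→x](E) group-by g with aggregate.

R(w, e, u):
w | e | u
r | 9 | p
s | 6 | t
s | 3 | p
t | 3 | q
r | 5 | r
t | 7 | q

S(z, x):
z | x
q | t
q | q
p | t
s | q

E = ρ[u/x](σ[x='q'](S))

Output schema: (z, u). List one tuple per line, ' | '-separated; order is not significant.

Stepwise |·|:
  S → 4
  σ[x='q'](S) → 2
  ρ[u/x](σ[x='q'](S)) → 2

== RESULT ==
z | u
q | q
s | q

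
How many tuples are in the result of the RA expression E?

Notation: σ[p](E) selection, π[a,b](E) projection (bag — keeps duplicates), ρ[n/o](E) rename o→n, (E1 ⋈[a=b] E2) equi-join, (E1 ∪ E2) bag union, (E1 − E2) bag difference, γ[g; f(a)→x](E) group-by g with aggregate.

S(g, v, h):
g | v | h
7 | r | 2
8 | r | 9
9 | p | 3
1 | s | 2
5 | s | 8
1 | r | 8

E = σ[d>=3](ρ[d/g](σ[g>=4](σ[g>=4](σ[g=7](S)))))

Subexpression sizes:
  S → 6
  σ[g=7](S) → 1
  σ[g>=4](σ[g=7](S)) → 1
  σ[g>=4](σ[g>=4](σ[g=7](S))) → 1
  ρ[d/g](σ[g>=4](σ[g>=4](σ[g=7](S)))) → 1
  σ[d>=3](ρ[d/g](σ[g>=4](σ[g>=4](σ[g=7](S))))) → 1

|E| = 1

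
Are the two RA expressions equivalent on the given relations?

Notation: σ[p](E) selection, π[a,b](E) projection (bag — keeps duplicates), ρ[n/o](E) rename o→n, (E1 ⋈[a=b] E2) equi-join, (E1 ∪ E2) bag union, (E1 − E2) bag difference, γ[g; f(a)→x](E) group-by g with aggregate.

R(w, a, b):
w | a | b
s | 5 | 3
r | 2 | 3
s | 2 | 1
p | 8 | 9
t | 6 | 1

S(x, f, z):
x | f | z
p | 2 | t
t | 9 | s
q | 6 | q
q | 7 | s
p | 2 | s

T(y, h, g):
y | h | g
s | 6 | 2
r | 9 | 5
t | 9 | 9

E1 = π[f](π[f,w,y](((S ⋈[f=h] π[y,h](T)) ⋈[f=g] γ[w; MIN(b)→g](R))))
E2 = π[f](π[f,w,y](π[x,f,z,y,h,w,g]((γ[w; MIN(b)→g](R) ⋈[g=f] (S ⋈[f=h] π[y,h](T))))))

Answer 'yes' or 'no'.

E1 row counts bottom-up:
  S → 5
  T → 3
  π[y,h](T) → 3
  (S ⋈[f=h] π[y,h](T)) → 3
  R → 5
  γ[w; MIN(b)→g](R) → 4
  ((S ⋈[f=h] π[y,h](T)) ⋈[f=g] γ[w; MIN(b)→g](R)) → 2
  π[f,w,y](((S ⋈[f=h] π[y,h](T)) ⋈[f=g] γ[w; MIN(b)→g](R))) → 2
  π[f](π[f,w,y](((S ⋈[f=h] π[y,h](T)) ⋈[f=g] γ[w; MIN(b)→g](R)))) → 2
E2 row counts bottom-up:
  R → 5
  γ[w; MIN(b)→g](R) → 4
  S → 5
  T → 3
  π[y,h](T) → 3
  (S ⋈[f=h] π[y,h](T)) → 3
  (γ[w; MIN(b)→g](R) ⋈[g=f] (S ⋈[f=h] π[y,h](T))) → 2
  π[x,f,z,y,h,w,g]((γ[w; MIN(b)→g](R) ⋈[g=f] (S ⋈[f=h] π[y,h](T)))) → 2
  π[f,w,y](π[x,f,z,y,h,w,g]((γ[w; MIN(b)→g](R) ⋈[g=f] (S ⋈[f=h] π[y,h](T))))) → 2
  π[f](π[f,w,y](π[x,f,z,y,h,w,g]((γ[w; MIN(b)→g](R) ⋈[g=f] (S ⋈[f=h] π[y,h](T)))))) → 2

E1 and E2 produce the same multiset:
f
9
9

yes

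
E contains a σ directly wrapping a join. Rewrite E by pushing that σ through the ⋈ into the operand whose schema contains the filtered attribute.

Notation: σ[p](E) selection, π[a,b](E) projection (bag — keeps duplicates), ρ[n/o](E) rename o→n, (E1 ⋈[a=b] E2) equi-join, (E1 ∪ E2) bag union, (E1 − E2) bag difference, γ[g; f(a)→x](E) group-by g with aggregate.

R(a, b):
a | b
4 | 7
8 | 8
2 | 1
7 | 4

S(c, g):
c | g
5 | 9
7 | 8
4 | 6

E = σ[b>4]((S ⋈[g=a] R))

σ filters on b, owned by the right side.
E' = (S ⋈[g=a] σ[b>4](R))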